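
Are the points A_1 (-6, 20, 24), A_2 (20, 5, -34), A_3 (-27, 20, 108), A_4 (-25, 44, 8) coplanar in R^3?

No

The four points are coplanar iff the 3×3 determinant with rows A_1A_2, A_1A_3, A_1A_4 is zero.
Rows: (26, -15, -58), (-21, 0, 84), (-19, 24, -16).
Expanding along the first row: (26)(-2016) − (-15)(1932) + (-58)(-504) = 5796.
Nonzero ⇒ not coplanar.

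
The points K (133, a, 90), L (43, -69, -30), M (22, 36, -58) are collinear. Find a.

-519

Direction LM = (-21, 105, -28). From the x-coordinate of K, the parameter along the line is τ = (133 − 43)/(-21) = -30/7.
Then a = (-69) + (-30/7)·(105) = -519.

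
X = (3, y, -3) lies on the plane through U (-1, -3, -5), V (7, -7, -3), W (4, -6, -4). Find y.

Coplanarity requires UV · (UW × UX) = 0.
UV = (8, -4, 2), UW = (5, -3, 1); the triple product is linear in y with coefficient 2 and constant term 6.
Setting it to zero: y = -3.

-3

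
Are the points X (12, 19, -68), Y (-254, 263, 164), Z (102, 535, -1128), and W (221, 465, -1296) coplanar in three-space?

With X as base: XY = (-266, 244, 232), XZ = (90, 516, -1060), XW = (209, 446, -1228).
XZ × XW = (-160888, -111020, -67704).
XY · (XZ × XW) = 0.
The scalar triple product vanishes, so the four points are coplanar.

Yes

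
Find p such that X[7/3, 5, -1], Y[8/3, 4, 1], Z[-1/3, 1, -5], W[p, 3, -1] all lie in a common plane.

5/3

Normal to plane XYZ: n = (12, -4, -4); plane equation n·P = 12.
Requiring n·W = 12: (12)p + (-8) = 12.
So p = 5/3.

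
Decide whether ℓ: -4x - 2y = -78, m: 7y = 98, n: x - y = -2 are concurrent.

No

Lines aᵢx + bᵢy = cᵢ with pairwise distinct directions are concurrent exactly when det[aᵢ bᵢ cᵢ] = 0.
Here the determinant is 14.
Nonzero, so no common point exists.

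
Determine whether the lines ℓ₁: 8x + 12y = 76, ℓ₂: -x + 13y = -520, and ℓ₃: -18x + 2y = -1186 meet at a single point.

No

Intersecting ℓ₁ and ℓ₂: solving the 2×2 system gives (x, y) = (1807/29, -1021/29).
Substitute into ℓ₃: (-18)(1807/29) + (2)(-1021/29) = -1192.
But ℓ₃ requires -1186 ≠ -1192, so the three lines have no common point.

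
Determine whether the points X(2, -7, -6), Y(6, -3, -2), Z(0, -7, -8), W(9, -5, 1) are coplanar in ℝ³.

Yes

With X as base: XY = (4, 4, 4), XZ = (-2, 0, -2), XW = (7, 2, 7).
XZ × XW = (4, 0, -4).
XY · (XZ × XW) = 0.
The scalar triple product vanishes, so the four points are coplanar.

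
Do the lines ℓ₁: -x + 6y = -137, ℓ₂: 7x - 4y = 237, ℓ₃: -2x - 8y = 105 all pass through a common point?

Intersecting ℓ₁ and ℓ₂: solving the 2×2 system gives (x, y) = (23, -19).
Substitute into ℓ₃: (-2)(23) + (-8)(-19) = 106.
But ℓ₃ requires 105 ≠ 106, so the three lines have no common point.

No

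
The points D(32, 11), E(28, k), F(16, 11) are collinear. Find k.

11

Collinearity: (E − D) must be parallel to (F − D) = (-16, 0).
Cross-multiplying the components: (k − 11)·(-16) = (-4)·(0).
Solving gives k = 11.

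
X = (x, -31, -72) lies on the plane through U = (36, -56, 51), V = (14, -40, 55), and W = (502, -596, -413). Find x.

The plane through U, V, W has equation −5264x − 8344y + 4424z = 503384.
Substituting X: (-5264)x + (-59864) = 503384, so x = -107.

-107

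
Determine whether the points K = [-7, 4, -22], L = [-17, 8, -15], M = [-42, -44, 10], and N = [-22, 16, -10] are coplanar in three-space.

With K as base: KL = (-10, 4, 7), KM = (-35, -48, 32), KN = (-15, 12, 12).
KM × KN = (-960, -60, -1140).
KL · (KM × KN) = 1380.
Since 1380 ≠ 0, the four points are not coplanar.

No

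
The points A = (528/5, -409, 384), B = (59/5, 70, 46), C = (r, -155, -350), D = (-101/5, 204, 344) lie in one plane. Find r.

64

Normal to plane ABD: n = (188034, 193842/5, 13794/5); plane equation n·P = 5059494.
Requiring n·C = 5059494: (188034)r + (-6974682) = 5059494.
So r = 64.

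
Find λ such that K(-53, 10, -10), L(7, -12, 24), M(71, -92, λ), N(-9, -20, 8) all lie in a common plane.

32

Coplanarity ⇔ det[KL; KM; KN] = 0.
Expanding, this is linear in λ: (832)λ + (-26624) = 0.
So λ = 32.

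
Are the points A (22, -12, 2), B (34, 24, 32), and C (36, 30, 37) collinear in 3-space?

Yes

AB = (12, 36, 30), AC = (14, 42, 35).
Each component of AC is 7/6 times the corresponding component of AB, so AC = 7/6·AB and the points are collinear.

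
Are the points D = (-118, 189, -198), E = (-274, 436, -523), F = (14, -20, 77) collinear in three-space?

DE = (-156, 247, -325), DF = (132, -209, 275).
Each component of DF is -11/13 times the corresponding component of DE, so DF = -11/13·DE and the points are collinear.

Yes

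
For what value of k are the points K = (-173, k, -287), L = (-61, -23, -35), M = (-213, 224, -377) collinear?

159

Direction LM = (-152, 247, -342). From the x-coordinate of K, the parameter along the line is τ = (-173 − (-61))/(-152) = 14/19.
Then k = (-23) + 14/19·(247) = 159.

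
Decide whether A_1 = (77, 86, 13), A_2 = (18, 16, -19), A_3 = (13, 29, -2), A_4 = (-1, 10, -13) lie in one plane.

No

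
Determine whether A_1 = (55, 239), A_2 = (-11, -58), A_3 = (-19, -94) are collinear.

Yes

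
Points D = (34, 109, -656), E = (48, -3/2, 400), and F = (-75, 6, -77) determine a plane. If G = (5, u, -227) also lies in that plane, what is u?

103/2

The plane through D, E, F has equation (89577/2)x − 123210y − (26973/2)z = -3059937.
Substituting G: (-123210)u + (3285378) = -3059937, so u = 103/2.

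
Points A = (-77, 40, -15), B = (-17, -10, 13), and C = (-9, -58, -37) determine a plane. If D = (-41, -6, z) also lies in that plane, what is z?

A normal to the plane is n = AB × AC = (3844, 3224, -2480).
D lies in the plane iff n · AD = 0.
This gives (-2480)z + (-47120) = 0, so z = -19.

-19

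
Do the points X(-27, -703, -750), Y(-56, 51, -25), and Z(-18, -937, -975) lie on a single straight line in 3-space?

Yes

XY = (-29, 754, 725), XZ = (9, -234, -225).
XY × XZ = (0, 0, 0).
The cross product vanishes, so the three points are collinear.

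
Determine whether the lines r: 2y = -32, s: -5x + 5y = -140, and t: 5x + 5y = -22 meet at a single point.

Intersecting r and s: solving the 2×2 system gives (x, y) = (12, -16).
Substitute into t: (5)(12) + (5)(-16) = -20.
But t requires -22 ≠ -20, so the three lines have no common point.

No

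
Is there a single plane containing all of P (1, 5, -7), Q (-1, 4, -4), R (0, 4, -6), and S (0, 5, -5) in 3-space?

Yes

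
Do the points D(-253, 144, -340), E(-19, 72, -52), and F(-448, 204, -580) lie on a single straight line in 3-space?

Yes

DE = (234, -72, 288), DF = (-195, 60, -240).
DE × DF = (0, 0, 0).
The cross product vanishes, so the three points are collinear.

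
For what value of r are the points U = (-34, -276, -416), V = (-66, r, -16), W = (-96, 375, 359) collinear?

60

Collinearity requires UV × UW = 0; each component is linear in r.
The x-component gives (775)r + (-46500) = 0, so r = 60.
The remaining components then also vanish.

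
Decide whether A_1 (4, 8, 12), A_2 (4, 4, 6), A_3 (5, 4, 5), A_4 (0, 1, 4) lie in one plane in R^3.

No

With A_1 as base: A_1A_2 = (0, -4, -6), A_1A_3 = (1, -4, -7), A_1A_4 = (-4, -7, -8).
A_1A_3 × A_1A_4 = (-17, 36, -23).
A_1A_2 · (A_1A_3 × A_1A_4) = -6.
Since -6 ≠ 0, the four points are not coplanar.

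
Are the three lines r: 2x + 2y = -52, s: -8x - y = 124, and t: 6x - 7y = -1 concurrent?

The three lines meet at one point iff the augmented coefficient matrix [aᵢ bᵢ cᵢ] has rank < 3, i.e. its determinant vanishes.
Here the determinant is -14.
Nonzero, so no common point exists.

No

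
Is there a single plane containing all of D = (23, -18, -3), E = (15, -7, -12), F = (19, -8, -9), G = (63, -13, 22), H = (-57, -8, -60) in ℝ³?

The plane through D, E, F has normal n = DE × DF = (24, -12, -36) and equation n·P = 876.
Checking the remaining points: n·G = 876, n·H = 888.
Since n·H = 888 ≠ 876, H is off the plane and the points are not all coplanar.

No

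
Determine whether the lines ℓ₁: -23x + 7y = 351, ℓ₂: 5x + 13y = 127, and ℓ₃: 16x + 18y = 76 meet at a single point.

Yes

The three lines meet at one point iff the augmented coefficient matrix [aᵢ bᵢ cᵢ] has rank < 3, i.e. its determinant vanishes.
Here the determinant is 0.
It vanishes, so the lines are concurrent at (-11, 14).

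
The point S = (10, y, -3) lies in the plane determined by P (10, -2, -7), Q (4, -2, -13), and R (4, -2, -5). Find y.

A normal to the plane is n = PQ × PR = (0, 48, 0).
S lies in the plane iff n · PS = 0.
This gives (48)y + (96) = 0, so y = -2.

-2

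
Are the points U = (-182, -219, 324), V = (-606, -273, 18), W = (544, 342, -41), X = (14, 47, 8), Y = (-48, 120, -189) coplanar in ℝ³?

The plane through U, V, W has normal n = UV × UW = (191376, -376916, -198660) and equation n·P = -16651668.
Checking the remaining points: n·X = -16625068, n·Y = -16869228.
Since n·X = -16625068 ≠ -16651668, X is off the plane and the points are not all coplanar.

No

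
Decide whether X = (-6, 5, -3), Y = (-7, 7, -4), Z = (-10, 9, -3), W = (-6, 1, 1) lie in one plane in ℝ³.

A normal to the plane through X, Y, Z is n = XY × XZ = (4, 4, 4).
The plane has equation n·P = -16. For W: n·W = -16.
Equal, so W lies in the plane and all four are coplanar.

Yes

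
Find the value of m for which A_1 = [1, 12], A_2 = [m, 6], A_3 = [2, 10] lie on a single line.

The three points are collinear iff det[A_1A_2; A_1A_3] = 0.
This determinant is linear in m: (-2)m + (8) = 0, so m = 4.

4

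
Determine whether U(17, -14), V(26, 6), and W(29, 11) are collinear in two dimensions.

No

UV = (9, 20), UW = (12, 25).
det[UV; UW] = (9)(25) − (20)(12) = -15.
The determinant is nonzero, so they are not collinear.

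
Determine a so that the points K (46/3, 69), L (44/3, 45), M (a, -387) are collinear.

8/3

The three points are collinear iff det[KL; KM] = 0.
This determinant is linear in a: (24)a + (-64) = 0, so a = 8/3.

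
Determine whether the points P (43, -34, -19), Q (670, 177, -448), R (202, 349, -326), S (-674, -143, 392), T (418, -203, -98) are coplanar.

The plane through P, Q, R has normal n = PQ × PR = (99530, 124278, 206592) and equation n·X = -3870910.
Checking the remaining points: n·S = -3870910, n·T = -3870910.
All equal -3870910, so all 5 points lie in one plane.

Yes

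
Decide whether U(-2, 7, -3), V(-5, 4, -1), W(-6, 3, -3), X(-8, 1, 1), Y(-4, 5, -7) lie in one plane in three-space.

The plane through U, V, W has normal n = UV × UW = (8, -8, 0) and equation n·P = -72.
Checking the remaining points: n·X = -72, n·Y = -72.
All equal -72, so all 5 points lie in one plane.

Yes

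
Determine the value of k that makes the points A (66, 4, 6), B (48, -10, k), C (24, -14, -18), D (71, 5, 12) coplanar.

13

Normal to plane ACD: n = (-84, 132, 48); plane equation n·P = -4728.
Requiring n·B = -4728: (48)k + (-5352) = -4728.
So k = 13.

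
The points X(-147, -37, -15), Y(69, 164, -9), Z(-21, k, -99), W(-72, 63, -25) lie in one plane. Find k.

Coplanarity ⇔ det[XY; XZ; XW] = 0.
Expanding, this is linear in k: (-2610)k + (780390) = 0.
So k = 299.

299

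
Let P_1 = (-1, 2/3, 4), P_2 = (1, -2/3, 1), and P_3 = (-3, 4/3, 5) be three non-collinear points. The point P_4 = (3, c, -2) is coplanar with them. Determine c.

A normal to the plane is n = P_1P_2 × P_1P_3 = (2/3, 4, -4/3).
P_4 lies in the plane iff n · P_1P_4 = 0.
This gives (4)c + (8) = 0, so c = -2.

-2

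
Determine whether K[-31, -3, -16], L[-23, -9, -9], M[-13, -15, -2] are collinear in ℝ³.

KL = (8, -6, 7), KM = (18, -12, 14).
KL × KM = (0, 14, 12).
The cross product is nonzero, so the points do not lie on one line.

No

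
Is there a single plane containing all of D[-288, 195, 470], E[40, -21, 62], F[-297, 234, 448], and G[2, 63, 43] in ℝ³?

No

With D as base: DE = (328, -216, -408), DF = (-9, 39, -22), DG = (290, -132, -427).
DF × DG = (-19557, -10223, -10122).
DE · (DF × DG) = -76752.
Since -76752 ≠ 0, the four points are not coplanar.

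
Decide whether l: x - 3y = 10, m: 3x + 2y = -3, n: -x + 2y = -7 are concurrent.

The three lines meet at one point iff the augmented coefficient matrix [aᵢ bᵢ cᵢ] has rank < 3, i.e. its determinant vanishes.
Here the determinant is 0.
It vanishes, so the lines are concurrent at (1, -3).

Yes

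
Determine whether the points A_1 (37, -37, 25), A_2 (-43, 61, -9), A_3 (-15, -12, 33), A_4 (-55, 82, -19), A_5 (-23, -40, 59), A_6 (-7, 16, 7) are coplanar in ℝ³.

The plane through A_1, A_2, A_3 has normal n = A_1A_2 × A_1A_3 = (1634, 2408, 3096) and equation n·P = 48762.
Checking the remaining points: n·A_4 = 48762, n·A_5 = 48762, n·A_6 = 48762.
All equal 48762, so all 6 points lie in one plane.

Yes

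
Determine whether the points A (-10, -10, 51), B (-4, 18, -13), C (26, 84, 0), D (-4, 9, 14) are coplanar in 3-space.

With A as base: AB = (6, 28, -64), AC = (36, 94, -51), AD = (6, 19, -37).
AC × AD = (-2509, 1026, 120).
AB · (AC × AD) = 5994.
Since 5994 ≠ 0, the four points are not coplanar.

No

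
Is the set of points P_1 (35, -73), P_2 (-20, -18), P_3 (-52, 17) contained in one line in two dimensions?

P_1P_2 = (-55, 55), P_1P_3 = (-87, 90).
det[P_1P_2; P_1P_3] = (-55)(90) − (55)(-87) = -165.
The determinant is nonzero, so they are not collinear.

No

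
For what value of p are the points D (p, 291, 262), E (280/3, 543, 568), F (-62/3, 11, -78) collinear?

Direction EF = (-114, -532, -646). From the y-coordinate of D, the parameter along the line is τ = (291 − 543)/(-532) = 9/19.
Then p = 280/3 + 9/19·(-114) = 118/3.

118/3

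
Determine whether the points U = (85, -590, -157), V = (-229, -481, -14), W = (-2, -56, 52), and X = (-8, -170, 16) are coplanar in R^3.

No

With U as base: UV = (-314, 109, 143), UW = (-87, 534, 209), UX = (-93, 420, 173).
UW × UX = (4602, -4386, 13122).
UV · (UW × UX) = -46656.
Since -46656 ≠ 0, the four points are not coplanar.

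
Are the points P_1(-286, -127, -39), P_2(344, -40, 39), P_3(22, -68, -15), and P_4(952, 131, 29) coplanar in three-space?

No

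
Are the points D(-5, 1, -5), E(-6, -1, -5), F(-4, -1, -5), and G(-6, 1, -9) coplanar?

No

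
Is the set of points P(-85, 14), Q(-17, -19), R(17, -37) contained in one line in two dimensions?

PQ = (68, -33), PR = (102, -51).
If collinear, PR would be a scalar multiple of PQ. But (68)·(-51) ≠ (-33)·(102) (difference -102), so they are not parallel; the points are not collinear.

No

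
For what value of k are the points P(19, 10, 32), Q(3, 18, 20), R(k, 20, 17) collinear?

-1

Collinearity requires PQ × PR = 0; each component is linear in k.
The y-component gives (-12)k + (-12) = 0, so k = -1.
The remaining components then also vanish.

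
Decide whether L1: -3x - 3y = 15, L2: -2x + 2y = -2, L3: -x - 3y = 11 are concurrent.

Yes

The three lines meet at one point iff the augmented coefficient matrix [aᵢ bᵢ cᵢ] has rank < 3, i.e. its determinant vanishes.
Here the determinant is 0.
It vanishes, so the lines are concurrent at (-2, -3).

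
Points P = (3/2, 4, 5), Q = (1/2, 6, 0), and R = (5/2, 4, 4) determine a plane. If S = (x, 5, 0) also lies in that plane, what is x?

The plane through P, Q, R has equation −2x − 6y − 2z = -37.
Substituting S: (-2)x + (-30) = -37, so x = 7/2.

7/2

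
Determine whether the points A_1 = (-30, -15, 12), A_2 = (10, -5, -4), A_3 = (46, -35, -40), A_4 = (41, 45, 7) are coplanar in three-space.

Yes

The four points are coplanar iff the 3×3 determinant with rows A_1A_2, A_1A_3, A_1A_4 is zero.
Rows: (40, 10, -16), (76, -20, -52), (71, 60, -5).
Expanding along the first row: (40)(3220) − (10)(3312) + (-16)(5980) = 0.
Zero determinant ⇒ coplanar.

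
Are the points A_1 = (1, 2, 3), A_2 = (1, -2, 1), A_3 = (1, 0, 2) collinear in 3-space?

Yes

A_1A_2 = (0, -4, -2), A_1A_3 = (0, -2, -1).
A_1A_2 × A_1A_3 = (0, 0, 0).
The cross product vanishes, so the three points are collinear.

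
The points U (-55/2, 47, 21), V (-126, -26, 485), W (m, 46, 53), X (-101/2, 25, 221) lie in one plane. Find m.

Normal to plane UVX: n = (-4392, 9028, 488); plane equation n·P = 555344.
Requiring n·W = 555344: (-4392)m + (441152) = 555344.
So m = -26.

-26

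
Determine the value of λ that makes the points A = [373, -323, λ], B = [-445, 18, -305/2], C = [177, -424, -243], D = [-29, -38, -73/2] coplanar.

-189/2

The points are coplanar iff AB · (AC × AD) = 0.
Expanding, this is linear in λ: (-149040)λ + (-14084280) = 0.
So λ = -189/2.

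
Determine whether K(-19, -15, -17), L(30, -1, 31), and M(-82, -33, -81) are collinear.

KL = (49, 14, 48), KM = (-63, -18, -64).
KL × KM = (-32, 112, 0).
The cross product is nonzero, so the points do not lie on one line.

No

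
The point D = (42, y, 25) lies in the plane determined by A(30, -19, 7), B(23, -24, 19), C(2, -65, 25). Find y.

A normal to the plane is n = AB × AC = (462, -210, 182).
D lies in the plane iff n · AD = 0.
This gives (-210)y + (4830) = 0, so y = 23.

23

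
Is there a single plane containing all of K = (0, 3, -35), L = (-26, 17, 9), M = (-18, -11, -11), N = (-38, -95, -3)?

Yes

With K as base: KL = (-26, 14, 44), KM = (-18, -14, 24), KN = (-38, -98, 32).
KM × KN = (1904, -336, 1232).
KL · (KM × KN) = 0.
The scalar triple product vanishes, so the four points are coplanar.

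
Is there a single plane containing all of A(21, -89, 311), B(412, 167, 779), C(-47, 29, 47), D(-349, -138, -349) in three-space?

Yes

With A as base: AB = (391, 256, 468), AC = (-68, 118, -264), AD = (-370, -49, -660).
AC × AD = (-90816, 52800, 46992).
AB · (AC × AD) = 0.
The scalar triple product vanishes, so the four points are coplanar.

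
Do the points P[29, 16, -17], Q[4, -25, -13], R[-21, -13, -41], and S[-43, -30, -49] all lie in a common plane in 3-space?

The four points are coplanar iff the 3×3 determinant with rows PQ, PR, PS is zero.
Rows: (-25, -41, 4), (-50, -29, -24), (-72, -46, -32).
Expanding along the first row: (-25)(-176) − (-41)(-128) + (4)(212) = 0.
Zero determinant ⇒ coplanar.

Yes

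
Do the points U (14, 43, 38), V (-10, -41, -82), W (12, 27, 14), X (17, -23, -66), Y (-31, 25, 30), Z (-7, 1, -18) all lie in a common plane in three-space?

The plane through U, V, W has normal n = UV × UW = (96, -336, 216) and equation n·P = -4896.
Checking the remaining points: n·X = -4896, n·Y = -4896, n·Z = -4896.
All equal -4896, so all 6 points lie in one plane.

Yes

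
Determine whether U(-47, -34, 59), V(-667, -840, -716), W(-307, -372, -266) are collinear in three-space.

Yes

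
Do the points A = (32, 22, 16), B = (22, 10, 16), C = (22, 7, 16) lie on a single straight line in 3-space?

No

AB = (-10, -12, 0), AC = (-10, -15, 0).
Comparing components 1 and 2: (-10)(-15) − (-12)(-10) = 30 ≠ 0, so AB and AC are not parallel and the points are not collinear.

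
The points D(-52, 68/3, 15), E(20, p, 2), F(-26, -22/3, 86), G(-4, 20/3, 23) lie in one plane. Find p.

20/3

Normal to plane DFG: n = (896, 3200, 1024); plane equation n·P = 123904/3.
Requiring n·E = 123904/3: (3200)p + (19968) = 123904/3.
So p = 20/3.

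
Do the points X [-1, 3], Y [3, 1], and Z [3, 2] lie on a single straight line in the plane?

XY = (4, -2), XZ = (4, -1).
If collinear, XZ would be a scalar multiple of XY. But (4)·(-1) ≠ (-2)·(4) (difference 4), so they are not parallel; the points are not collinear.

No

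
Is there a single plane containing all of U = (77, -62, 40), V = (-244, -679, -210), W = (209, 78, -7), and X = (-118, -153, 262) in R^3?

Yes

A normal to the plane through U, V, W is n = UV × UW = (63999, -48087, 36504).
The plane has equation n·P = 9369477. For X: n·X = 9369477.
Equal, so X lies in the plane and all four are coplanar.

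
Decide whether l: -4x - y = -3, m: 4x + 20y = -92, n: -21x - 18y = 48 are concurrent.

Intersecting l and m: solving the 2×2 system gives (x, y) = (2, -5).
Substitute into n: (-21)(2) + (-18)(-5) = 48.
This equals 48, so (2, -5) lies on all three lines and they are concurrent.

Yes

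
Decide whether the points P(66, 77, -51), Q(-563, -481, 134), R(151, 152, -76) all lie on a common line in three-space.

PQ = (-629, -558, 185), PR = (85, 75, -25).
PQ × PR = (75, 0, 255).
The cross product is nonzero, so the points do not lie on one line.

No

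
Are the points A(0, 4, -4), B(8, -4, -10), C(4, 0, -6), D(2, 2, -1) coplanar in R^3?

With A as base: AB = (8, -8, -6), AC = (4, -4, -2), AD = (2, -2, 3).
AC × AD = (-16, -16, 0).
AB · (AC × AD) = 0.
The scalar triple product vanishes, so the four points are coplanar.

Yes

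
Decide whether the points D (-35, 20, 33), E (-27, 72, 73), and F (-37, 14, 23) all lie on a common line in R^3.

No

DE = (8, 52, 40), DF = (-2, -6, -10).
Comparing components 2 and 3: (52)(-10) − (40)(-6) = -280 ≠ 0, so DE and DF are not parallel and the points are not collinear.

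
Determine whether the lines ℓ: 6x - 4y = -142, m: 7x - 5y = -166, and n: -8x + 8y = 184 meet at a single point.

No

Intersecting ℓ and m: solving the 2×2 system gives (x, y) = (-23, 1).
Substitute into n: (-8)(-23) + (8)(1) = 192.
But n requires 184 ≠ 192, so the three lines have no common point.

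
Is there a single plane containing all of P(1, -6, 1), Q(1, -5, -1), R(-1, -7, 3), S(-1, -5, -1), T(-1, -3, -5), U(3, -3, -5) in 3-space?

Yes

The plane through P, Q, R has normal n = PQ × PR = (0, 4, 2) and equation n·X = -22.
Checking the remaining points: n·S = -22, n·T = -22, n·U = -22.
All equal -22, so all 6 points lie in one plane.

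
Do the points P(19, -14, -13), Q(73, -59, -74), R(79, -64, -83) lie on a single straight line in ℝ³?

No

PQ = (54, -45, -61), PR = (60, -50, -70).
Comparing components 2 and 3: (-45)(-70) − (-61)(-50) = 100 ≠ 0, so PQ and PR are not parallel and the points are not collinear.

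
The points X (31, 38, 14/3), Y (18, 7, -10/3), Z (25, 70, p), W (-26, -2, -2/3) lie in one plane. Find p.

The points are coplanar iff XY · (XZ × XW) = 0.
Expanding, this is linear in p: (1247)p + (-57362/3) = 0.
So p = 46/3.

46/3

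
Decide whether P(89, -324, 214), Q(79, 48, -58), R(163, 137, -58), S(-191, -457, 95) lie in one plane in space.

No

The four points are coplanar iff the 3×3 determinant with rows PQ, PR, PS is zero.
Rows: (-10, 372, -272), (74, 461, -272), (-280, -133, -119).
Expanding along the first row: (-10)(-91035) − (372)(-84966) + (-272)(119238) = 84966.
Nonzero ⇒ not coplanar.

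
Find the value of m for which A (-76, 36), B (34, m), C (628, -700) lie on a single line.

-79

The three points are collinear iff det[AB; AC] = 0.
This determinant is linear in m: (-704)m + (-55616) = 0, so m = -79.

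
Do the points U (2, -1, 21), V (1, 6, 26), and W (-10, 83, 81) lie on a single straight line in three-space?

Yes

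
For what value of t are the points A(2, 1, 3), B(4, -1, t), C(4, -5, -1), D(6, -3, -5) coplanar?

-1

Normal to plane ACD: n = (32, 0, 16); plane equation n·P = 112.
Requiring n·B = 112: (16)t + (128) = 112.
So t = -1.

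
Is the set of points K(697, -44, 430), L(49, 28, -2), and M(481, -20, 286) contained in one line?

Yes

KL = (-648, 72, -432), KM = (-216, 24, -144).
Each component of KM is 1/3 times the corresponding component of KL, so KM = 1/3·KL and the points are collinear.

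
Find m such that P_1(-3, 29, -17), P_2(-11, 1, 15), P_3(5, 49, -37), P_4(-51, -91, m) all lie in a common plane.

103

The points are coplanar iff P_1P_2 · (P_1P_3 × P_1P_4) = 0.
Expanding, this is linear in m: (64)m + (-6592) = 0.
So m = 103.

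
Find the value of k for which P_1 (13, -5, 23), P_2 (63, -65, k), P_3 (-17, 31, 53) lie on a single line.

-27

Direction P_1P_3 = (-30, 36, 30). From the x-coordinate of P_2, the parameter along the line is τ = (63 − 13)/(-30) = -5/3.
Then k = 23 + (-5/3)·(30) = -27.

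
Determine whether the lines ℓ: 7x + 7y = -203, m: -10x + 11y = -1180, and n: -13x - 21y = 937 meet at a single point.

Lines aᵢx + bᵢy = cᵢ with pairwise distinct directions are concurrent exactly when det[aᵢ bᵢ cᵢ] = 0.
Here the determinant is 0.
It vanishes, so the lines are concurrent at (41, -70).

Yes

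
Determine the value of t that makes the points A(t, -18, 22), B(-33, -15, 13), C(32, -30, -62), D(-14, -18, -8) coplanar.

Coplanarity ⇔ det[AB; AC; AD] = 0.
Expanding, this is linear in t: (-90)t + (-3960) = 0.
So t = -44.

-44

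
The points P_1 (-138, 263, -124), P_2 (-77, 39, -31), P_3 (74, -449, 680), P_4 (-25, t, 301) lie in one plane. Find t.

The points are coplanar iff P_1P_2 · (P_1P_3 × P_1P_4) = 0.
Expanding, this is linear in t: (-29328)t + (-3431376) = 0.
So t = -117.

-117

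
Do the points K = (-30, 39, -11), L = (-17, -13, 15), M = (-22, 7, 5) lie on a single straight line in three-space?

KL = (13, -52, 26), KM = (8, -32, 16).
Each component of KM is 8/13 times the corresponding component of KL, so KM = 8/13·KL and the points are collinear.

Yes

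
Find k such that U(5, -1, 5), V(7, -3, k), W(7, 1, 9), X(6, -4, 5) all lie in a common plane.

The points are coplanar iff UV · (UW × UX) = 0.
Expanding, this is linear in k: (-8)k + (56) = 0.
So k = 7.

7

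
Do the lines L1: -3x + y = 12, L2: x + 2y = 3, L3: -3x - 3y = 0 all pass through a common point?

Lines aᵢx + bᵢy = cᵢ with pairwise distinct directions are concurrent exactly when det[aᵢ bᵢ cᵢ] = 0.
Here the determinant is 0.
It vanishes, so the lines are concurrent at (-3, 3).

Yes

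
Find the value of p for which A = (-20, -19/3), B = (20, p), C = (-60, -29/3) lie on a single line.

Collinearity: (B − A) must be parallel to (C − A) = (-40, -10/3).
Cross-multiplying the components: (p − (-19/3))·(-40) = (40)·(-10/3).
Solving gives p = -3.

-3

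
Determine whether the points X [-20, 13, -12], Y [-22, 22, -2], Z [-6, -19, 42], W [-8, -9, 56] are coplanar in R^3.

With X as base: XY = (-2, 9, 10), XZ = (14, -32, 54), XW = (12, -22, 68).
XZ × XW = (-988, -304, 76).
XY · (XZ × XW) = 0.
The scalar triple product vanishes, so the four points are coplanar.

Yes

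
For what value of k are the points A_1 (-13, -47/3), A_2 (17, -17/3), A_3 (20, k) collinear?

The three points are collinear iff det[A_1A_2; A_1A_3] = 0.
This determinant is linear in k: (30)k + (140) = 0, so k = -14/3.

-14/3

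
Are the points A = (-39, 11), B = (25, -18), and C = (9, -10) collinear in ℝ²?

AB = (64, -29), AC = (48, -21).
If collinear, AC would be a scalar multiple of AB. But (64)·(-21) ≠ (-29)·(48) (difference 48), so they are not parallel; the points are not collinear.

No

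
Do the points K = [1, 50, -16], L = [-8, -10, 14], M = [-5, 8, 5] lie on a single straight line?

No

KL = (-9, -60, 30), KM = (-6, -42, 21).
KL × KM = (0, 9, 18).
The cross product is nonzero, so the points do not lie on one line.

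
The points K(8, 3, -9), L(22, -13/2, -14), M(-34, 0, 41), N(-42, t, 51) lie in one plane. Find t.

-1

The points are coplanar iff KL · (KM × KN) = 0.
Expanding, this is linear in t: (-490)t + (-490) = 0.
So t = -1.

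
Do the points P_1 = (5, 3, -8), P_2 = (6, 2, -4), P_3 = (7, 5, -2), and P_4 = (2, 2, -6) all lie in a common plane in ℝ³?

No

The four points are coplanar iff the 3×3 determinant with rows P_1P_2, P_1P_3, P_1P_4 is zero.
Rows: (1, -1, 4), (2, 2, 6), (-3, -1, 2).
Expanding along the first row: (1)(10) − (-1)(22) + (4)(4) = 48.
Nonzero ⇒ not coplanar.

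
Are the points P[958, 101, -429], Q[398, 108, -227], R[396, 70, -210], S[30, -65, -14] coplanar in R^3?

No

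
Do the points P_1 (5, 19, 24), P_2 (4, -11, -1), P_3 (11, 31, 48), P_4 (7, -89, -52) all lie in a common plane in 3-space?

With P_1 as base: P_1P_2 = (-1, -30, -25), P_1P_3 = (6, 12, 24), P_1P_4 = (2, -108, -76).
P_1P_3 × P_1P_4 = (1680, 504, -672).
P_1P_2 · (P_1P_3 × P_1P_4) = 0.
The scalar triple product vanishes, so the four points are coplanar.

Yes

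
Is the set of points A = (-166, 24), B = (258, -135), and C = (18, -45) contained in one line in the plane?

AB = (424, -159), AC = (184, -69).
Twice the signed area of △ABC is (424)(-69) − (-159)(184) = 0.
The triangle is degenerate (zero area), so the points are collinear.

Yes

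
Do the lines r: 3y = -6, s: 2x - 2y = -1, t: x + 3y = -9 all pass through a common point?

Lines aᵢx + bᵢy = cᵢ with pairwise distinct directions are concurrent exactly when det[aᵢ bᵢ cᵢ] = 0.
Here the determinant is 3.
Nonzero, so no common point exists.

No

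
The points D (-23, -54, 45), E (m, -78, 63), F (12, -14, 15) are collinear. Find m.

-44

Direction DF = (35, 40, -30). From the y-coordinate of E, the parameter along the line is τ = (-78 − (-54))/40 = -3/5.
Then m = (-23) + (-3/5)·(35) = -44.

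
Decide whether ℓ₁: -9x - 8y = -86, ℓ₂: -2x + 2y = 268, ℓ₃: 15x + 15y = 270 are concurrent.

Intersecting ℓ₁ and ℓ₂: solving the 2×2 system gives (x, y) = (-58, 76).
Substitute into ℓ₃: (15)(-58) + (15)(76) = 270.
This equals 270, so (-58, 76) lies on all three lines and they are concurrent.

Yes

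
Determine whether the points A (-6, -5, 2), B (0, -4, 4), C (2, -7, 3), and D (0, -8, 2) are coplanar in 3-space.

With A as base: AB = (6, 1, 2), AC = (8, -2, 1), AD = (6, -3, 0).
AC × AD = (3, 6, -12).
AB · (AC × AD) = 0.
The scalar triple product vanishes, so the four points are coplanar.

Yes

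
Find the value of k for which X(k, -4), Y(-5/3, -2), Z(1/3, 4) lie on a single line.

Collinearity: (X − Y) must be parallel to (Z − Y) = (2, 6).
Cross-multiplying the components: (k − (-5/3))·(6) = (-2)·(2).
Solving gives k = -7/3.

-7/3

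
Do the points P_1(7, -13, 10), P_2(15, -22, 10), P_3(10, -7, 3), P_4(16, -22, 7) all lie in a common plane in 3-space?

The four points are coplanar iff the 3×3 determinant with rows P_1P_2, P_1P_3, P_1P_4 is zero.
Rows: (8, -9, 0), (3, 6, -7), (9, -9, -3).
Expanding along the first row: (8)(-81) − (-9)(54) + (0)(-81) = -162.
Nonzero ⇒ not coplanar.

No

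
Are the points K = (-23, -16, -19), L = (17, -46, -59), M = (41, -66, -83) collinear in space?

No

KL = (40, -30, -40), KM = (64, -50, -64).
Comparing components 2 and 3: (-30)(-64) − (-40)(-50) = -80 ≠ 0, so KL and KM are not parallel and the points are not collinear.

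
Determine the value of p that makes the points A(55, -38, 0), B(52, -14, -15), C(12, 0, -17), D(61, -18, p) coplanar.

The points are coplanar iff AB · (AC × AD) = 0.
Expanding, this is linear in p: (918)p + (12852) = 0.
So p = -14.

-14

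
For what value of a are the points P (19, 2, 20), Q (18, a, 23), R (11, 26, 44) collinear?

Collinearity requires PQ × PR = 0; each component is linear in a.
The x-component gives (24)a + (-120) = 0, so a = 5.
The remaining components then also vanish.

5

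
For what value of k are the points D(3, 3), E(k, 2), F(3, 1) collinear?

3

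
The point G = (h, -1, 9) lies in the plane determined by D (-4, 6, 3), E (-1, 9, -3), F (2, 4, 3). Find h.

5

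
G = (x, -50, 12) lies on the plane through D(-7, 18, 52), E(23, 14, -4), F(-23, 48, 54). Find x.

47

A normal to the plane is n = DE × DF = (1672, 836, 836).
G lies in the plane iff n · DG = 0.
This gives (1672)x + (-78584) = 0, so x = 47.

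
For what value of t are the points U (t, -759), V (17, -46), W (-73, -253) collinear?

Collinearity: (U − V) must be parallel to (W − V) = (-90, -207).
Cross-multiplying the components: (t − 17)·(-207) = (-713)·(-90).
Solving gives t = -293.

-293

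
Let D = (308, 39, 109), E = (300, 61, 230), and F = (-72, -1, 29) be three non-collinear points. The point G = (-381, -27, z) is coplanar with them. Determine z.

-1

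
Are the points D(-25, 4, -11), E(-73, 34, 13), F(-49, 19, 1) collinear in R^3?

Yes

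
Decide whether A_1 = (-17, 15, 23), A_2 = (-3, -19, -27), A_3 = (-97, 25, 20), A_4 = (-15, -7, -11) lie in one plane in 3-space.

A normal to the plane through A_1, A_2, A_3 is n = A_1A_2 × A_1A_3 = (602, 4042, -2580).
The plane has equation n·P = -8944. For A_4: n·A_4 = -8944.
Equal, so A_4 lies in the plane and all four are coplanar.

Yes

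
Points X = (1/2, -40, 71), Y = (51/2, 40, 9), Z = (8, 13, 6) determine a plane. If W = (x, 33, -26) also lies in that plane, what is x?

Coplanarity requires XY · (XZ × XW) = 0.
XY = (25, 80, -62), XZ = (15/2, 53, -65); the triple product is linear in x with coefficient -1914 and constant term 15312.
Setting it to zero: x = 8.

8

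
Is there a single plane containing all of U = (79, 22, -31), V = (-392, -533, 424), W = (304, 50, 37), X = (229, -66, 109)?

The four points are coplanar iff the 3×3 determinant with rows UV, UW, UX is zero.
Rows: (-471, -555, 455), (225, 28, 68), (150, -88, 140).
Expanding along the first row: (-471)(9904) − (-555)(21300) + (455)(-24000) = -3763284.
Nonzero ⇒ not coplanar.

No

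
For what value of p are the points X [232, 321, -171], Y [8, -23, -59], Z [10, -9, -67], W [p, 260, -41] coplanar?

420

The points are coplanar iff XY · (XZ × XW) = 0.
Expanding, this is linear in p: (1184)p + (-497280) = 0.
So p = 420.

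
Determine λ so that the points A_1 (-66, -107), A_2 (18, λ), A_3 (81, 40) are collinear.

The three points are collinear iff det[A_1A_2; A_1A_3] = 0.
This determinant is linear in λ: (-147)λ + (-3381) = 0, so λ = -23.

-23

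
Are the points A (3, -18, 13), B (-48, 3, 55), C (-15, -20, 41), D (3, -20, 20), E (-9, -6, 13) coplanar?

No

The plane through A, B, C has normal n = AB × AC = (672, 672, 480) and equation n·P = -3840.
Checking the remaining points: n·D = -1824, n·E = -3840.
Since n·D = -1824 ≠ -3840, D is off the plane and the points are not all coplanar.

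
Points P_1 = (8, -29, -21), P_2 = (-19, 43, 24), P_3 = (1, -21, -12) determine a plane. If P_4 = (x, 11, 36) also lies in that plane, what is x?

-39

The plane through P_1, P_2, P_3 has equation 288x − 72y + 288z = -1656.
Substituting P_4: (288)x + (9576) = -1656, so x = -39.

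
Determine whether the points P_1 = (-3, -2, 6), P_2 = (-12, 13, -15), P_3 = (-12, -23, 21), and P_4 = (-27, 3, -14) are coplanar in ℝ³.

No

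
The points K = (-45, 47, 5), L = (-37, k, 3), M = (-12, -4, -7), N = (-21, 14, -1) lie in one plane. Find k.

Coplanarity ⇔ det[KL; KM; KN] = 0.
Expanding, this is linear in k: (-90)k + (3240) = 0.
So k = 36.

36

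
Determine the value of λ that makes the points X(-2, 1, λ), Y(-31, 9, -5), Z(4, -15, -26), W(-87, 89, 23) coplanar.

Coplanarity ⇔ det[XY; XZ; XW] = 0.
Expanding, this is linear in λ: (-1456)λ + (-34944) = 0.
So λ = -24.

-24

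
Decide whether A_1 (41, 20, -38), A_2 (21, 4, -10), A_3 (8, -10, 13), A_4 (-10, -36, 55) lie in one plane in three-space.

With A_1 as base: A_1A_2 = (-20, -16, 28), A_1A_3 = (-33, -30, 51), A_1A_4 = (-51, -56, 93).
A_1A_3 × A_1A_4 = (66, 468, 318).
A_1A_2 · (A_1A_3 × A_1A_4) = 96.
Since 96 ≠ 0, the four points are not coplanar.

No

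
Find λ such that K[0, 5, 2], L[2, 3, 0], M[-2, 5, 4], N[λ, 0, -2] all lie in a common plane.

4

The points are coplanar iff KL · (KM × KN) = 0.
Expanding, this is linear in λ: (-4)λ + (16) = 0.
So λ = 4.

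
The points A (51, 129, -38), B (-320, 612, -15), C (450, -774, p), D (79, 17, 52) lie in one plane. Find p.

403

Normal to plane ABD: n = (46046, 34034, 28028); plane equation n·P = 5673668.
Requiring n·C = 5673668: (28028)p + (-5621616) = 5673668.
So p = 403.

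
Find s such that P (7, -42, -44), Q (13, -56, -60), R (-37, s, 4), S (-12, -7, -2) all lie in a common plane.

-14

Coplanarity ⇔ det[PQ; PR; PS] = 0.
Expanding, this is linear in s: (-52)s + (-728) = 0.
So s = -14.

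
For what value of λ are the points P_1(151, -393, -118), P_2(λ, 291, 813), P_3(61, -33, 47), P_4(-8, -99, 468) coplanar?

-137

Normal to plane P_1P_3P_4: n = (162450, 26505, 30780); plane equation n·P = 10481445.
Requiring n·P_2 = 10481445: (162450)λ + (32737095) = 10481445.
So λ = -137.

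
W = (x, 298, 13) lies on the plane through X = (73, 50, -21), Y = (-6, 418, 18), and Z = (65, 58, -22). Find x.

A normal to the plane is n = XY × XZ = (-680, -391, 2312).
W lies in the plane iff n · XW = 0.
This gives (-680)x + (31280) = 0, so x = 46.

46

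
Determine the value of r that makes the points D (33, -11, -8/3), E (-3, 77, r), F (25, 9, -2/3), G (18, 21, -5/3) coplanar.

Coplanarity ⇔ det[DE; DF; DG] = 0.
Expanding, this is linear in r: (44)r + (-704/3) = 0.
So r = 16/3.

16/3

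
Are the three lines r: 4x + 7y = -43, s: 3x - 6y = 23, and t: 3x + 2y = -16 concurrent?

No

Intersecting r and s: solving the 2×2 system gives (x, y) = (-97/45, -221/45).
Substitute into t: (3)(-97/45) + (2)(-221/45) = -733/45.
But t requires -16 ≠ -733/45, so the three lines have no common point.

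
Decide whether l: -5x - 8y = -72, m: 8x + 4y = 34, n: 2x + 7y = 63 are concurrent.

No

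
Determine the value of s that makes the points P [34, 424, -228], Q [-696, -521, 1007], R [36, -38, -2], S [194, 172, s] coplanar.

-272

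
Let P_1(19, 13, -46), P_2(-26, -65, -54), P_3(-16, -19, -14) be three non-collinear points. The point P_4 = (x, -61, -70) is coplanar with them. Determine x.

A normal to the plane is n = P_1P_2 × P_1P_3 = (-2752, 1720, -1290).
P_4 lies in the plane iff n · P_1P_4 = 0.
This gives (-2752)x + (-44032) = 0, so x = -16.

-16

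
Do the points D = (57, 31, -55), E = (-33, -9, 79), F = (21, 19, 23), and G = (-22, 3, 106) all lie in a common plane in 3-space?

A normal to the plane through D, E, F is n = DE × DF = (-1512, 2196, -360).
The plane has equation n·P = 1692. For G: n·G = 1692.
Equal, so G lies in the plane and all four are coplanar.

Yes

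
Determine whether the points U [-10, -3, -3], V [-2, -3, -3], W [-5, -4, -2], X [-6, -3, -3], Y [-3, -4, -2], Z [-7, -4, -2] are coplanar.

The plane through U, V, W has normal n = UV × UW = (0, -8, -8) and equation n·P = 48.
Checking the remaining points: n·X = 48, n·Y = 48, n·Z = 48.
All equal 48, so all 6 points lie in one plane.

Yes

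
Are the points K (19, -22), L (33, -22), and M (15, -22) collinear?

KL = (14, 0), KM = (-4, 0).
det[KL; KM] = (14)(0) − (0)(-4) = 0.
The determinant is zero, so the points are collinear.

Yes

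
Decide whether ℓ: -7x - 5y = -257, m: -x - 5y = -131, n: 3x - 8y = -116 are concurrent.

No

Intersecting ℓ and m: solving the 2×2 system gives (x, y) = (21, 22).
Substitute into n: (3)(21) + (-8)(22) = -113.
But n requires -116 ≠ -113, so the three lines have no common point.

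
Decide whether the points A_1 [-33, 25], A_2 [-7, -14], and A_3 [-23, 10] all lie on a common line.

A_1A_2 = (26, -39), A_1A_3 = (10, -15).
det[A_1A_2; A_1A_3] = (26)(-15) − (-39)(10) = 0.
The determinant is zero, so the points are collinear.

Yes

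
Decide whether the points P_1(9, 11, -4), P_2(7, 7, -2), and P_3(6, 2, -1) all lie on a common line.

P_1P_2 = (-2, -4, 2), P_1P_3 = (-3, -9, 3).
Comparing components 2 and 3: (-4)(3) − (2)(-9) = 6 ≠ 0, so P_1P_2 and P_1P_3 are not parallel and the points are not collinear.

No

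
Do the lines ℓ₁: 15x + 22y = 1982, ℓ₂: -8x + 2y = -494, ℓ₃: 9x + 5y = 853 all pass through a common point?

Lines aᵢx + bᵢy = cᵢ with pairwise distinct directions are concurrent exactly when det[aᵢ bᵢ cᵢ] = 0.
Here the determinant is 0.
It vanishes, so the lines are concurrent at (72, 41).

Yes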